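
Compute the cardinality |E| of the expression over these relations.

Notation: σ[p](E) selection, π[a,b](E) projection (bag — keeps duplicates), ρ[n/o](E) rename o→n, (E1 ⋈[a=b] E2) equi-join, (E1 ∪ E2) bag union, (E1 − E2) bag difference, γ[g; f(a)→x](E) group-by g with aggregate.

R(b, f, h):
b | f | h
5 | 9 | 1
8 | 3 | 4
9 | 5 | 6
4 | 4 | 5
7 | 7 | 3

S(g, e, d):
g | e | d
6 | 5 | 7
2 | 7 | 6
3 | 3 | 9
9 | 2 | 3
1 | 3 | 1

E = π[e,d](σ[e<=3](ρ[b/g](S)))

Row counts bottom-up:
  S → 5
  ρ[b/g](S) → 5
  σ[e<=3](ρ[b/g](S)) → 3
  π[e,d](σ[e<=3](ρ[b/g](S))) → 3

|E| = 3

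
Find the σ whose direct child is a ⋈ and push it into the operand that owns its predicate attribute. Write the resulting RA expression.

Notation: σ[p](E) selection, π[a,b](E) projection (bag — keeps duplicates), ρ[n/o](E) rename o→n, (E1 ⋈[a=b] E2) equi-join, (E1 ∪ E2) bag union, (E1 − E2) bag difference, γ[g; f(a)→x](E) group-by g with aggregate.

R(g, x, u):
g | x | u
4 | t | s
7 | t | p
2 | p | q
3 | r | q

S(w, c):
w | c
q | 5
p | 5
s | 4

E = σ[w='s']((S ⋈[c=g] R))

σ filters on w, owned by the left side.
E' = (σ[w='s'](S) ⋈[c=g] R)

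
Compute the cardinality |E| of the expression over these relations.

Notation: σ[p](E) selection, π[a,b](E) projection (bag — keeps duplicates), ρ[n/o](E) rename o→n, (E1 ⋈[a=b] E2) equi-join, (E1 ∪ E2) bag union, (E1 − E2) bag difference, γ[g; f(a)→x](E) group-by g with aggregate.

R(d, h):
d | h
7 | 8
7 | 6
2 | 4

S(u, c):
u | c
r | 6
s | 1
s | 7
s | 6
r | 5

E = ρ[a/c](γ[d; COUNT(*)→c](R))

Per-node cardinality:
  R → 3
  γ[d; COUNT(*)→c](R) → 2
  ρ[a/c](γ[d; COUNT(*)→c](R)) → 2

|E| = 2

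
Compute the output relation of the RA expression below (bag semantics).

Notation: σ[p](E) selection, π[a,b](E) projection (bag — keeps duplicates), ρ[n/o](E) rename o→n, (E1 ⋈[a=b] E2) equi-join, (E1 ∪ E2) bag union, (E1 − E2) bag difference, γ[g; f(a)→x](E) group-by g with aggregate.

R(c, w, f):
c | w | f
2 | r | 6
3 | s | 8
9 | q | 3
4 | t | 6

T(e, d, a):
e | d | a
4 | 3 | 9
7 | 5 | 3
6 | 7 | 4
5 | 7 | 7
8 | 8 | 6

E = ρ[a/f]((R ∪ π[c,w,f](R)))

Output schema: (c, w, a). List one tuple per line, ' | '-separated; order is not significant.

Stepwise |·|:
  R → 4
  R → 4
  π[c,w,f](R) → 4
  (R ∪ π[c,w,f](R)) → 8
  ρ[a/f]((R ∪ π[c,w,f](R))) → 8

== RESULT ==
c | w | a
2 | r | 6
2 | r | 6
3 | s | 8
3 | s | 8
4 | t | 6
4 | t | 6
9 | q | 3
9 | q | 3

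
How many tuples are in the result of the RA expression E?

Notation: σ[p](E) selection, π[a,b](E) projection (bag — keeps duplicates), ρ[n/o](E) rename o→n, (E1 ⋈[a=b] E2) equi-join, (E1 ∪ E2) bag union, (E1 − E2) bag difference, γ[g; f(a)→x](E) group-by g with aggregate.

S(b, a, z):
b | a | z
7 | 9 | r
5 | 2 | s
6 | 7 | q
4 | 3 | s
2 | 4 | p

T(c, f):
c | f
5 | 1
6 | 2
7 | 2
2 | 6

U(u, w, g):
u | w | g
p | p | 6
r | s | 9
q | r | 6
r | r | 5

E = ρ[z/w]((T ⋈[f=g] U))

Per-node cardinality:
  T → 4
  U → 4
  (T ⋈[f=g] U) → 2
  ρ[z/w]((T ⋈[f=g] U)) → 2

|E| = 2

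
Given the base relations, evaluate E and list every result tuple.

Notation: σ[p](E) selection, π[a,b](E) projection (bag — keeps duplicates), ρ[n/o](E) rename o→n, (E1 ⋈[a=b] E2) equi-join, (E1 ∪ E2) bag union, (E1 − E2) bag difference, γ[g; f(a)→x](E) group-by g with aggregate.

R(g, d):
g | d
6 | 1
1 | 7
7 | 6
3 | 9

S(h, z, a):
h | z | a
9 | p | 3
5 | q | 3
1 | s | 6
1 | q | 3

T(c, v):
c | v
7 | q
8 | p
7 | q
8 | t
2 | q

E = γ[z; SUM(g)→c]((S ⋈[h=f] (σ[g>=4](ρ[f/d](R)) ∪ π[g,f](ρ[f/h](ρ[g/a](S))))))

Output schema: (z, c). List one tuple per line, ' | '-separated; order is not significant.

Stepwise |·|:
  S → 4
  R → 4
  ρ[f/d](R) → 4
  σ[g>=4](ρ[f/d](R)) → 2
  S → 4
  ρ[g/a](S) → 4
  ρ[f/h](ρ[g/a](S)) → 4
  π[g,f](ρ[f/h](ρ[g/a](S))) → 4
  (σ[g>=4](ρ[f/d](R)) ∪ π[g,f](ρ[f/h](ρ[g/a](S)))) → 6
  (S ⋈[h=f] (σ[g>=4](ρ[f/d](R)) ∪ π[g,f](ρ[f/h](ρ[g/a](S))))) → 8
  γ[z; SUM(g)→c]((S ⋈[h=f] (σ[g>=4](ρ[f/d](R)) ∪ π[g,f](ρ[f/h](ρ[g/a](S)))))) → 3

== RESULT ==
z | c
p | 3
q | 18
s | 15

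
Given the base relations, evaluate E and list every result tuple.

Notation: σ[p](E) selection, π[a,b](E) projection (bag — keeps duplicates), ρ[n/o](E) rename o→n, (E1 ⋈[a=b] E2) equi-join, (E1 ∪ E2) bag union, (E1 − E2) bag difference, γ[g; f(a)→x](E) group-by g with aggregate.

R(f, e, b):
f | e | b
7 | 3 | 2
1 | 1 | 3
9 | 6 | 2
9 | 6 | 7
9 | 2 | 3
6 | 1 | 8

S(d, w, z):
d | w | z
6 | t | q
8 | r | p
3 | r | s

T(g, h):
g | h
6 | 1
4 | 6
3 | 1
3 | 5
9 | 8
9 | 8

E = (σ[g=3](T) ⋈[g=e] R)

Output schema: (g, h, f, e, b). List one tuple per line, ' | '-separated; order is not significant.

Row counts bottom-up:
  T → 6
  σ[g=3](T) → 2
  R → 6
  (σ[g=3](T) ⋈[g=e] R) → 2

== RESULT ==
g | h | f | e | b
3 | 1 | 7 | 3 | 2
3 | 5 | 7 | 3 | 2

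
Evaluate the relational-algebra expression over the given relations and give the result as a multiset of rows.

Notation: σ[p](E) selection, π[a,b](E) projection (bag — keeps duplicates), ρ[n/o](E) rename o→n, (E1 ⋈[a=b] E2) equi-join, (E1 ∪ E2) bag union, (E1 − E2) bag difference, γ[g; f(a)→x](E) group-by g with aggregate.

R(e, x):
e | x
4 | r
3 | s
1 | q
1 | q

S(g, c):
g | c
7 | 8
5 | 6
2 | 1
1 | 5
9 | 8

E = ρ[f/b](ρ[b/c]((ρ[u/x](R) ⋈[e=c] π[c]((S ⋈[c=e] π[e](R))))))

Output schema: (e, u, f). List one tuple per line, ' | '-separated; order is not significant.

Subexpression sizes:
  R → 4
  ρ[u/x](R) → 4
  S → 5
  R → 4
  π[e](R) → 4
  (S ⋈[c=e] π[e](R)) → 2
  π[c]((S ⋈[c=e] π[e](R))) → 2
  (ρ[u/x](R) ⋈[e=c] π[c]((S ⋈[c=e] π[e](R)))) → 4
  ρ[b/c]((ρ[u/x](R) ⋈[e=c] π[c]((S ⋈[c=e] π[e](R))))) → 4
  ρ[f/b](ρ[b/c]((ρ[u/x](R) ⋈[e=c] π[c]((S ⋈[c=e] π[e](R)))))) → 4

== RESULT ==
e | u | f
1 | q | 1
1 | q | 1
1 | q | 1
1 | q | 1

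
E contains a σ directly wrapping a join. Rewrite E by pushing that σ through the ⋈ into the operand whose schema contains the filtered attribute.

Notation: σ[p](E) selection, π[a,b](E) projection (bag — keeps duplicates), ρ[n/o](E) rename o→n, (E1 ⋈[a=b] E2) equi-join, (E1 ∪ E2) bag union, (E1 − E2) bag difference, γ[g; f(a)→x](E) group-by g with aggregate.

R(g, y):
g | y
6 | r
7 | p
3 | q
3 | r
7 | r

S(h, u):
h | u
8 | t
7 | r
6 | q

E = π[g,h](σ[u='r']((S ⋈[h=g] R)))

σ filters on u, owned by the left side.
E' = π[g,h]((σ[u='r'](S) ⋈[h=g] R))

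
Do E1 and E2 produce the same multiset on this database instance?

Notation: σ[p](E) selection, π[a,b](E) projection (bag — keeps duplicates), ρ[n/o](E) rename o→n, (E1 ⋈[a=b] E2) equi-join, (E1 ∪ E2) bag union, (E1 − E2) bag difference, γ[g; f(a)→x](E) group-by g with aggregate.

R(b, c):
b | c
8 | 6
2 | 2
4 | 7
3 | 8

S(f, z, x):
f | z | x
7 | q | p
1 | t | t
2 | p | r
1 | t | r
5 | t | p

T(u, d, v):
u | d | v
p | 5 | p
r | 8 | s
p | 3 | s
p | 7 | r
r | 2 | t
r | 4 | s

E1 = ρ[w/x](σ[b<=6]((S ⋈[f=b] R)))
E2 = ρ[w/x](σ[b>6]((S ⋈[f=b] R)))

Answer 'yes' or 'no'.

E1 stepwise |·|:
  S → 5
  R → 4
  (S ⋈[f=b] R) → 1
  σ[b<=6]((S ⋈[f=b] R)) → 1
  ρ[w/x](σ[b<=6]((S ⋈[f=b] R))) → 1
E2 stepwise |·|:
  S → 5
  R → 4
  (S ⋈[f=b] R) → 1
  σ[b>6]((S ⋈[f=b] R)) → 0
  ρ[w/x](σ[b>6]((S ⋈[f=b] R))) → 0

E1 result:
f | z | w | b | c
2 | p | r | 2 | 2
E2 result:
f | z | w | b | c
(0 rows)
Witness: (2, 'p', 'r', 2, 2) appears 1× in E1 but 0× in E2.

no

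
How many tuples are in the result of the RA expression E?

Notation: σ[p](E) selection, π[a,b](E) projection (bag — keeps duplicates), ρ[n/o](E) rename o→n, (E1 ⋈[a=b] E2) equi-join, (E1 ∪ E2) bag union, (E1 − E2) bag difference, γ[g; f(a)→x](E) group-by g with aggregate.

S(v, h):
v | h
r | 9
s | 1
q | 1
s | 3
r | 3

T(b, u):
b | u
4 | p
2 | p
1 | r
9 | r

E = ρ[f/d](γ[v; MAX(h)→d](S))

Row counts bottom-up:
  S → 5
  γ[v; MAX(h)→d](S) → 3
  ρ[f/d](γ[v; MAX(h)→d](S)) → 3

|E| = 3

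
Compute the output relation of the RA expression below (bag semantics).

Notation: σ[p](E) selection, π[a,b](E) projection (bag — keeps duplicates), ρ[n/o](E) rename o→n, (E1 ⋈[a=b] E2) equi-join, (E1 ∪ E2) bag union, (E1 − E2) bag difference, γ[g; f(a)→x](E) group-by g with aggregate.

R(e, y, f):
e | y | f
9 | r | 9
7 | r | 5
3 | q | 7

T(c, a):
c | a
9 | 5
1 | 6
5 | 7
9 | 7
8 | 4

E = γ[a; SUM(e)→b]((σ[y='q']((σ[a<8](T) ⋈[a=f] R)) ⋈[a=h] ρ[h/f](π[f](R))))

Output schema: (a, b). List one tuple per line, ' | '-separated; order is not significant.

Row counts bottom-up:
  T → 5
  σ[a<8](T) → 5
  R → 3
  (σ[a<8](T) ⋈[a=f] R) → 3
  σ[y='q']((σ[a<8](T) ⋈[a=f] R)) → 2
  R → 3
  π[f](R) → 3
  ρ[h/f](π[f](R)) → 3
  (σ[y='q']((σ[a<8](T) ⋈[a=f] R)) ⋈[a=h] ρ[h/f](π[f](R))) → 2
  γ[a; SUM(e)→b]((σ[y='q']((σ[a<8](T) ⋈[a=f] R)) ⋈[a=h] ρ[h/f](π[f](R)))) → 1

== RESULT ==
a | b
7 | 6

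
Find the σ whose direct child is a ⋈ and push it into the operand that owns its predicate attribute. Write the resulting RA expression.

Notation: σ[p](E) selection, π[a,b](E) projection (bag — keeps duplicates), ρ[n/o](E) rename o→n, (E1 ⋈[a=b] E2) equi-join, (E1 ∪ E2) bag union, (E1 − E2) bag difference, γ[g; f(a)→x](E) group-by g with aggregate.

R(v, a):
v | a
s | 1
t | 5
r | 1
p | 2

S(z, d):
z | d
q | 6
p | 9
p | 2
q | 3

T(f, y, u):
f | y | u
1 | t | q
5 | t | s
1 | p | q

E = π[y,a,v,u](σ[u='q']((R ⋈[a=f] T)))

σ filters on u, owned by the right side.
E' = π[y,a,v,u]((R ⋈[a=f] σ[u='q'](T)))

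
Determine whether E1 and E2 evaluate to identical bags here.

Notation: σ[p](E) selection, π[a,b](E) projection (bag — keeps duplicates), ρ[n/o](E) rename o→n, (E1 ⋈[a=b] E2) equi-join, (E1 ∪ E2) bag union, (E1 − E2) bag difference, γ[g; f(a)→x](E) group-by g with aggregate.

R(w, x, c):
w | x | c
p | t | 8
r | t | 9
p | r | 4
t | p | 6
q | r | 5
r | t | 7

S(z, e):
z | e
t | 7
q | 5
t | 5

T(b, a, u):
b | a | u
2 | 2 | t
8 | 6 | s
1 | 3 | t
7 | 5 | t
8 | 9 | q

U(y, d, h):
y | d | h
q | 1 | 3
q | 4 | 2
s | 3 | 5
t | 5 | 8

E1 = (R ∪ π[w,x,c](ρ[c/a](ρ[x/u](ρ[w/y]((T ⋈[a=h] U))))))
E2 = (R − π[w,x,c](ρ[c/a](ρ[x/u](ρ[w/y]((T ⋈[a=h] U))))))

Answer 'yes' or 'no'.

E1 stepwise |·|:
  R → 6
  T → 5
  U → 4
  (T ⋈[a=h] U) → 3
  ρ[w/y]((T ⋈[a=h] U)) → 3
  ρ[x/u](ρ[w/y]((T ⋈[a=h] U))) → 3
  ρ[c/a](ρ[x/u](ρ[w/y]((T ⋈[a=h] U)))) → 3
  π[w,x,c](ρ[c/a](ρ[x/u](ρ[w/y]((T ⋈[a=h] U))))) → 3
  (R ∪ π[w,x,c](ρ[c/a](ρ[x/u](ρ[w/y]((T ⋈[a=h] U)))))) → 9
E2 stepwise |·|:
  R → 6
  T → 5
  U → 4
  (T ⋈[a=h] U) → 3
  ρ[w/y]((T ⋈[a=h] U)) → 3
  ρ[x/u](ρ[w/y]((T ⋈[a=h] U))) → 3
  ρ[c/a](ρ[x/u](ρ[w/y]((T ⋈[a=h] U)))) → 3
  π[w,x,c](ρ[c/a](ρ[x/u](ρ[w/y]((T ⋈[a=h] U))))) → 3
  (R − π[w,x,c](ρ[c/a](ρ[x/u](ρ[w/y]((T ⋈[a=h] U)))))) → 6

E1 result:
w | x | c
p | r | 4
p | t | 8
q | r | 5
q | t | 2
q | t | 3
r | t | 7
r | t | 9
s | t | 5
t | p | 6
E2 result:
w | x | c
p | r | 4
p | t | 8
q | r | 5
r | t | 7
r | t | 9
t | p | 6
Witness: ('q', 't', 3) appears 1× in E1 but 0× in E2.

no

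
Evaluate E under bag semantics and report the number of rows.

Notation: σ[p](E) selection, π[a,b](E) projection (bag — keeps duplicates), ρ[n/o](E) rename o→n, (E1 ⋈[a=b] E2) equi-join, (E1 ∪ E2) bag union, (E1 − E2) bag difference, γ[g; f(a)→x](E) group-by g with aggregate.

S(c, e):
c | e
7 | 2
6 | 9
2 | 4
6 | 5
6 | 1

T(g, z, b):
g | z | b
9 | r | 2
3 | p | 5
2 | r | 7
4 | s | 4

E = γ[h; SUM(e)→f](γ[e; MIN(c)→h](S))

Stepwise |·|:
  S → 5
  γ[e; MIN(c)→h](S) → 5
  γ[h; SUM(e)→f](γ[e; MIN(c)→h](S)) → 3

|E| = 3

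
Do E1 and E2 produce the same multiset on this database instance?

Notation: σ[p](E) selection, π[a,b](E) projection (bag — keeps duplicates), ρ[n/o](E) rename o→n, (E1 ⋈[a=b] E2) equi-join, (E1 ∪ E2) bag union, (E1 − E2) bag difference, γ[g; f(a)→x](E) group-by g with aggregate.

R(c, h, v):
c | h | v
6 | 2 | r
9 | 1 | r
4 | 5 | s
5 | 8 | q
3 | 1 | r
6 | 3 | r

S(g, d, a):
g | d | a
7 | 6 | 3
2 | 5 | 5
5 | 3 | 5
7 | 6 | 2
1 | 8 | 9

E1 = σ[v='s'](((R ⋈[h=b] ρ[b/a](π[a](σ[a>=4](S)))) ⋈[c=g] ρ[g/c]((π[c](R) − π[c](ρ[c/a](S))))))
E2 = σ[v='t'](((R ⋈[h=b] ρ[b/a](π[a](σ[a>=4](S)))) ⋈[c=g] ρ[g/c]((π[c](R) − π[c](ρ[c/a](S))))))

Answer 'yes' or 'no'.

E1 subexpression sizes:
  R → 6
  S → 5
  σ[a>=4](S) → 3
  π[a](σ[a>=4](S)) → 3
  ρ[b/a](π[a](σ[a>=4](S))) → 3
  (R ⋈[h=b] ρ[b/a](π[a](σ[a>=4](S)))) → 2
  R → 6
  π[c](R) → 6
  S → 5
  ρ[c/a](S) → 5
  π[c](ρ[c/a](S)) → 5
  (π[c](R) − π[c](ρ[c/a](S))) → 3
  ρ[g/c]((π[c](R) − π[c](ρ[c/a](S)))) → 3
  ((R ⋈[h=b] ρ[b/a](π[a](σ[a>=4](S)))) ⋈[c=g] ρ[g/c]((π[c](R) − π[c](ρ[c/a](S))))) → 2
  σ[v='s'](((R ⋈[h=b] ρ[b/a](π[a](σ[a>=4](S)))) ⋈[c=g] ρ[g/c]((π[c](R) − π[c](ρ[c/a](S)))))) → 2
E2 subexpression sizes:
  R → 6
  S → 5
  σ[a>=4](S) → 3
  π[a](σ[a>=4](S)) → 3
  ρ[b/a](π[a](σ[a>=4](S))) → 3
  (R ⋈[h=b] ρ[b/a](π[a](σ[a>=4](S)))) → 2
  R → 6
  π[c](R) → 6
  S → 5
  ρ[c/a](S) → 5
  π[c](ρ[c/a](S)) → 5
  (π[c](R) − π[c](ρ[c/a](S))) → 3
  ρ[g/c]((π[c](R) − π[c](ρ[c/a](S)))) → 3
  ((R ⋈[h=b] ρ[b/a](π[a](σ[a>=4](S)))) ⋈[c=g] ρ[g/c]((π[c](R) − π[c](ρ[c/a](S))))) → 2
  σ[v='t'](((R ⋈[h=b] ρ[b/a](π[a](σ[a>=4](S)))) ⋈[c=g] ρ[g/c]((π[c](R) − π[c](ρ[c/a](S)))))) → 0

E1 result:
c | h | v | b | g
4 | 5 | s | 5 | 4
4 | 5 | s | 5 | 4
E2 result:
c | h | v | b | g
(0 rows)
Witness: (4, 5, 's', 5, 4) appears 2× in E1 but 0× in E2.

no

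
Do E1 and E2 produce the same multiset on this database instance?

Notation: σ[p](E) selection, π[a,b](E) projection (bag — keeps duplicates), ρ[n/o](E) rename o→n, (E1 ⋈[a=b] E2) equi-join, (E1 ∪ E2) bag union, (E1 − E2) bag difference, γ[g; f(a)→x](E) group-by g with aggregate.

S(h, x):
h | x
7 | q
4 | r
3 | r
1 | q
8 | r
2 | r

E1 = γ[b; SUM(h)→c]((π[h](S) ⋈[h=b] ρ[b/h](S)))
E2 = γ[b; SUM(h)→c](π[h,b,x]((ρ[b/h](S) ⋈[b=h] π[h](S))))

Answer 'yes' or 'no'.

E1 per-node cardinality:
  S → 6
  π[h](S) → 6
  S → 6
  ρ[b/h](S) → 6
  (π[h](S) ⋈[h=b] ρ[b/h](S)) → 6
  γ[b; SUM(h)→c]((π[h](S) ⋈[h=b] ρ[b/h](S))) → 6
E2 per-node cardinality:
  S → 6
  ρ[b/h](S) → 6
  S → 6
  π[h](S) → 6
  (ρ[b/h](S) ⋈[b=h] π[h](S)) → 6
  π[h,b,x]((ρ[b/h](S) ⋈[b=h] π[h](S))) → 6
  γ[b; SUM(h)→c](π[h,b,x]((ρ[b/h](S) ⋈[b=h] π[h](S)))) → 6

E1 and E2 produce the same multiset:
b | c
1 | 1
2 | 2
3 | 3
4 | 4
7 | 7
8 | 8

yes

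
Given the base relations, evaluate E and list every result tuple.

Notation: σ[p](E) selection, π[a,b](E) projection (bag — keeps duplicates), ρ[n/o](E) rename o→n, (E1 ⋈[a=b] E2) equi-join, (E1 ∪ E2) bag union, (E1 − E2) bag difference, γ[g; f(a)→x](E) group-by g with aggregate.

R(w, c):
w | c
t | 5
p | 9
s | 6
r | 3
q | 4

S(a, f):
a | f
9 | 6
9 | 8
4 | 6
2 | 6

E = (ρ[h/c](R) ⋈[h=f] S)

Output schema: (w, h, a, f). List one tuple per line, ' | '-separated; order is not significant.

Per-node cardinality:
  R → 5
  ρ[h/c](R) → 5
  S → 4
  (ρ[h/c](R) ⋈[h=f] S) → 3

== RESULT ==
w | h | a | f
s | 6 | 2 | 6
s | 6 | 4 | 6
s | 6 | 9 | 6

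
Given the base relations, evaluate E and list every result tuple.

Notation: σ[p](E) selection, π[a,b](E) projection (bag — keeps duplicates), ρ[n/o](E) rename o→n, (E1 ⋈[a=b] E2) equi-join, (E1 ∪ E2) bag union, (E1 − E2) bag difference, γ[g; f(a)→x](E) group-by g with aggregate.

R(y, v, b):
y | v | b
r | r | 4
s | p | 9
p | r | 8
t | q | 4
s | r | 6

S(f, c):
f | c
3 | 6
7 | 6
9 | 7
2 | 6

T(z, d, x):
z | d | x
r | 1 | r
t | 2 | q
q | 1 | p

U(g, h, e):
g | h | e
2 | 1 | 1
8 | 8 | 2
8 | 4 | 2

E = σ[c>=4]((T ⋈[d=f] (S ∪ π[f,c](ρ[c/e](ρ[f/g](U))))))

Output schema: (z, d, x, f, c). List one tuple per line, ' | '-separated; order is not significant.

Stepwise |·|:
  T → 3
  S → 4
  U → 3
  ρ[f/g](U) → 3
  ρ[c/e](ρ[f/g](U)) → 3
  π[f,c](ρ[c/e](ρ[f/g](U))) → 3
  (S ∪ π[f,c](ρ[c/e](ρ[f/g](U)))) → 7
  (T ⋈[d=f] (S ∪ π[f,c](ρ[c/e](ρ[f/g](U))))) → 2
  σ[c>=4]((T ⋈[d=f] (S ∪ π[f,c](ρ[c/e](ρ[f/g](U)))))) → 1

== RESULT ==
z | d | x | f | c
t | 2 | q | 2 | 6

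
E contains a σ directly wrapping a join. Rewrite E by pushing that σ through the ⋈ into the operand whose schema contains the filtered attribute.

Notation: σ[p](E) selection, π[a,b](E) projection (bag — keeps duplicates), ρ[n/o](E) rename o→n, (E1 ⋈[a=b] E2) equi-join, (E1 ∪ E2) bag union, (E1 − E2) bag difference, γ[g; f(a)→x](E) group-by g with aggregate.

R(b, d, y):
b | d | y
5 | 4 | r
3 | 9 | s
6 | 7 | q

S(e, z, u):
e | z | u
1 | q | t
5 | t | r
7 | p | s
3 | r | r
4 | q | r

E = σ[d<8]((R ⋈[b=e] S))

σ filters on d, owned by the left side.
E' = (σ[d<8](R) ⋈[b=e] S)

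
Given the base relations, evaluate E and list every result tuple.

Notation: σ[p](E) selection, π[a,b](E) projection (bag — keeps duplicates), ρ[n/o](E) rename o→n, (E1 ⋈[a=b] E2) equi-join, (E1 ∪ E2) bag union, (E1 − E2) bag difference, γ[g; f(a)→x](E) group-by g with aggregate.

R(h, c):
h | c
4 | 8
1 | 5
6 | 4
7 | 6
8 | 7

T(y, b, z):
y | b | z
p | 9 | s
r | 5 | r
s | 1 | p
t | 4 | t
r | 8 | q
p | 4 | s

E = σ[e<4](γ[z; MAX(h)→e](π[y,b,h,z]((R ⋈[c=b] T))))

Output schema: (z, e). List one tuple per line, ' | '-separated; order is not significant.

Stepwise |·|:
  R → 5
  T → 6
  (R ⋈[c=b] T) → 4
  π[y,b,h,z]((R ⋈[c=b] T)) → 4
  γ[z; MAX(h)→e](π[y,b,h,z]((R ⋈[c=b] T))) → 4
  σ[e<4](γ[z; MAX(h)→e](π[y,b,h,z]((R ⋈[c=b] T)))) → 1

== RESULT ==
z | e
r | 1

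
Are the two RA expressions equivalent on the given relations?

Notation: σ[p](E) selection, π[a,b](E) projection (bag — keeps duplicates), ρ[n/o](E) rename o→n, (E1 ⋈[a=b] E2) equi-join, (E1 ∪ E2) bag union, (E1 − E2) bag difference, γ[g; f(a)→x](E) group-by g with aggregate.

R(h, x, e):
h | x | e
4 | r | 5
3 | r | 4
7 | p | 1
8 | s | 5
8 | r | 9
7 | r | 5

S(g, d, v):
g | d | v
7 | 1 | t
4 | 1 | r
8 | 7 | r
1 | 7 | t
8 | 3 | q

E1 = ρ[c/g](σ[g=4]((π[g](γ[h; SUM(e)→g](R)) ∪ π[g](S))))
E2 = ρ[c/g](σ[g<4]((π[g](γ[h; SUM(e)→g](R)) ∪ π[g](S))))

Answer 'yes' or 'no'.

E1 row counts bottom-up:
  R → 6
  γ[h; SUM(e)→g](R) → 4
  π[g](γ[h; SUM(e)→g](R)) → 4
  S → 5
  π[g](S) → 5
  (π[g](γ[h; SUM(e)→g](R)) ∪ π[g](S)) → 9
  σ[g=4]((π[g](γ[h; SUM(e)→g](R)) ∪ π[g](S))) → 2
  ρ[c/g](σ[g=4]((π[g](γ[h; SUM(e)→g](R)) ∪ π[g](S)))) → 2
E2 row counts bottom-up:
  R → 6
  γ[h; SUM(e)→g](R) → 4
  π[g](γ[h; SUM(e)→g](R)) → 4
  S → 5
  π[g](S) → 5
  (π[g](γ[h; SUM(e)→g](R)) ∪ π[g](S)) → 9
  σ[g<4]((π[g](γ[h; SUM(e)→g](R)) ∪ π[g](S))) → 1
  ρ[c/g](σ[g<4]((π[g](γ[h; SUM(e)→g](R)) ∪ π[g](S)))) → 1

E1 result:
c
4
4
E2 result:
c
1
Witness: (1,) appears 0× in E1 but 1× in E2.

no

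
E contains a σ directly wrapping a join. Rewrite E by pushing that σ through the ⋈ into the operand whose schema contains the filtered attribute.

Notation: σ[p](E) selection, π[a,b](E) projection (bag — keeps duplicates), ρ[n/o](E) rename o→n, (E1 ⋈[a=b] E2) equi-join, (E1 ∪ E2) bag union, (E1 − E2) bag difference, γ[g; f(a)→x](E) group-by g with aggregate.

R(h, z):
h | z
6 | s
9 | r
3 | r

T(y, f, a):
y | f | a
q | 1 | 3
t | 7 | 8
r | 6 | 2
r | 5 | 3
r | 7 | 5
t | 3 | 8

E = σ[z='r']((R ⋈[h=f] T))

σ filters on z, owned by the left side.
E' = (σ[z='r'](R) ⋈[h=f] T)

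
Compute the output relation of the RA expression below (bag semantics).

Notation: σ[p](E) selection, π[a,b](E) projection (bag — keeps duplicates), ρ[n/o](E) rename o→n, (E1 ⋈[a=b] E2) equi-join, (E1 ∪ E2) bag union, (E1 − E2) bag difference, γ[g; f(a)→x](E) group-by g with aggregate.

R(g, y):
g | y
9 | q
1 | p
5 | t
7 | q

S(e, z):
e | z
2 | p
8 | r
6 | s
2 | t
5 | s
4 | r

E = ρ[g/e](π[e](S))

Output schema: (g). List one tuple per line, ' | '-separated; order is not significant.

Per-node cardinality:
  S → 6
  π[e](S) → 6
  ρ[g/e](π[e](S)) → 6

== RESULT ==
g
2
2
4
5
6
8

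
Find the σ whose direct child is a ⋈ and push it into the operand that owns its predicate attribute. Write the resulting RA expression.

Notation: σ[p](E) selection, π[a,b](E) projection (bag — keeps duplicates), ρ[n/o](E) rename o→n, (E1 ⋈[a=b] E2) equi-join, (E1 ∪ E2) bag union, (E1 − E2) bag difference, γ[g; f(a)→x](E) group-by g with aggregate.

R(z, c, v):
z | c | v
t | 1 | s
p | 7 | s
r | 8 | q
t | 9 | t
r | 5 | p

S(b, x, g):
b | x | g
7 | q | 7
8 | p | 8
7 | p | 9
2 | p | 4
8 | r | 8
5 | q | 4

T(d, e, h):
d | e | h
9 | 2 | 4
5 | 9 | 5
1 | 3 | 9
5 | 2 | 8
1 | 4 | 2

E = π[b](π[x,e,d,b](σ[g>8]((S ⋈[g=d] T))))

σ filters on g, owned by the left side.
E' = π[b](π[x,e,d,b]((σ[g>8](S) ⋈[g=d] T)))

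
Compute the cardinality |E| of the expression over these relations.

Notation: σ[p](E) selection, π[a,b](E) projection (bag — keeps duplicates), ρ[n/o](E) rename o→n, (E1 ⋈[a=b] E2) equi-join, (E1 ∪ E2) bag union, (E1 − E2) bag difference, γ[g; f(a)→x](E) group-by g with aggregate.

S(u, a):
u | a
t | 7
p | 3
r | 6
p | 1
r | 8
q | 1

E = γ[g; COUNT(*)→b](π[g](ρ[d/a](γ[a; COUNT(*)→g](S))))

Per-node cardinality:
  S → 6
  γ[a; COUNT(*)→g](S) → 5
  ρ[d/a](γ[a; COUNT(*)→g](S)) → 5
  π[g](ρ[d/a](γ[a; COUNT(*)→g](S))) → 5
  γ[g; COUNT(*)→b](π[g](ρ[d/a](γ[a; COUNT(*)→g](S)))) → 2

|E| = 2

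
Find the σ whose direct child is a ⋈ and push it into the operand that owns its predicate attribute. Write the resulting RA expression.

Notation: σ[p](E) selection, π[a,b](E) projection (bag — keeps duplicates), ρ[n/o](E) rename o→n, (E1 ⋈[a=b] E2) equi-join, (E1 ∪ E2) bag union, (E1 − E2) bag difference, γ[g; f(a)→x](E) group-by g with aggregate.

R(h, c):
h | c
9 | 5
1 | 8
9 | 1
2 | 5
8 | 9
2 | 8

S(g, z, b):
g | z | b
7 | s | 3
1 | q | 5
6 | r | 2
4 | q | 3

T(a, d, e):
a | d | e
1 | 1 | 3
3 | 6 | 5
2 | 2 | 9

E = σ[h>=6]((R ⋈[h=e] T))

σ filters on h, owned by the left side.
E' = (σ[h>=6](R) ⋈[h=e] T)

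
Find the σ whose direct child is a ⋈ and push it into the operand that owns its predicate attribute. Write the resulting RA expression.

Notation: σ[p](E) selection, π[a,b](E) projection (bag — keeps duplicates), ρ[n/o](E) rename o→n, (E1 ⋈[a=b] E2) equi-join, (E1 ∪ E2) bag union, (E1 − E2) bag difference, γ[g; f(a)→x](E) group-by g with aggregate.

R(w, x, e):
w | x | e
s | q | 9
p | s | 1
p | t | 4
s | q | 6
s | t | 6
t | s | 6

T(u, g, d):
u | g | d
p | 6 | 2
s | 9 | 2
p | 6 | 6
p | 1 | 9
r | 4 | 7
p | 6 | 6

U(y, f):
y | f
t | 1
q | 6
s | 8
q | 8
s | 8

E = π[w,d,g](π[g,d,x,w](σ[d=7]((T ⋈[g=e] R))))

σ filters on d, owned by the left side.
E' = π[w,d,g](π[g,d,x,w]((σ[d=7](T) ⋈[g=e] R)))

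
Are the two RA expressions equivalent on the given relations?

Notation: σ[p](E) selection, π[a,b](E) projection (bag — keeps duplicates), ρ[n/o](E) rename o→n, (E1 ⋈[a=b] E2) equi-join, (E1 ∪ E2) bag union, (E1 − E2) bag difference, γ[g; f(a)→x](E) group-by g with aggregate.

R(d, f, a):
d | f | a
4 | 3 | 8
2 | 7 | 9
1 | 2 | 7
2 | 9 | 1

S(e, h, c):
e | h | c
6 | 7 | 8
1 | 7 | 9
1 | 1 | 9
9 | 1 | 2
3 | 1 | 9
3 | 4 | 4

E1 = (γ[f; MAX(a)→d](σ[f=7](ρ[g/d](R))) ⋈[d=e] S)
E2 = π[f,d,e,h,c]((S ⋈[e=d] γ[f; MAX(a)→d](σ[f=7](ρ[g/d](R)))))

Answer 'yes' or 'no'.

E1 stepwise |·|:
  R → 4
  ρ[g/d](R) → 4
  σ[f=7](ρ[g/d](R)) → 1
  γ[f; MAX(a)→d](σ[f=7](ρ[g/d](R))) → 1
  S → 6
  (γ[f; MAX(a)→d](σ[f=7](ρ[g/d](R))) ⋈[d=e] S) → 1
E2 stepwise |·|:
  S → 6
  R → 4
  ρ[g/d](R) → 4
  σ[f=7](ρ[g/d](R)) → 1
  γ[f; MAX(a)→d](σ[f=7](ρ[g/d](R))) → 1
  (S ⋈[e=d] γ[f; MAX(a)→d](σ[f=7](ρ[g/d](R)))) → 1
  π[f,d,e,h,c]((S ⋈[e=d] γ[f; MAX(a)→d](σ[f=7](ρ[g/d](R))))) → 1

E1 and E2 produce the same multiset:
f | d | e | h | c
7 | 9 | 9 | 1 | 2

yes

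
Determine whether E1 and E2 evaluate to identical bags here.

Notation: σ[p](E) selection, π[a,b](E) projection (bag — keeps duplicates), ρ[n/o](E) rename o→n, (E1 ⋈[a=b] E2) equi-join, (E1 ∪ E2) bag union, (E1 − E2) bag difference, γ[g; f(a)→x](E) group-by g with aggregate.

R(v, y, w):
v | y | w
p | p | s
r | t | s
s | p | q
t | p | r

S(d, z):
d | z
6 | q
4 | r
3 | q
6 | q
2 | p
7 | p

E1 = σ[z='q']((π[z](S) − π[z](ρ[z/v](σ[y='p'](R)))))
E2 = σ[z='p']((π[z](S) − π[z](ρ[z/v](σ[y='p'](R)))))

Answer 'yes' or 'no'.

E1 row counts bottom-up:
  S → 6
  π[z](S) → 6
  R → 4
  σ[y='p'](R) → 3
  ρ[z/v](σ[y='p'](R)) → 3
  π[z](ρ[z/v](σ[y='p'](R))) → 3
  (π[z](S) − π[z](ρ[z/v](σ[y='p'](R)))) → 5
  σ[z='q']((π[z](S) − π[z](ρ[z/v](σ[y='p'](R))))) → 3
E2 row counts bottom-up:
  S → 6
  π[z](S) → 6
  R → 4
  σ[y='p'](R) → 3
  ρ[z/v](σ[y='p'](R)) → 3
  π[z](ρ[z/v](σ[y='p'](R))) → 3
  (π[z](S) − π[z](ρ[z/v](σ[y='p'](R)))) → 5
  σ[z='p']((π[z](S) − π[z](ρ[z/v](σ[y='p'](R))))) → 1

E1 result:
z
q
q
q
E2 result:
z
p
Witness: ('p',) appears 0× in E1 but 1× in E2.

no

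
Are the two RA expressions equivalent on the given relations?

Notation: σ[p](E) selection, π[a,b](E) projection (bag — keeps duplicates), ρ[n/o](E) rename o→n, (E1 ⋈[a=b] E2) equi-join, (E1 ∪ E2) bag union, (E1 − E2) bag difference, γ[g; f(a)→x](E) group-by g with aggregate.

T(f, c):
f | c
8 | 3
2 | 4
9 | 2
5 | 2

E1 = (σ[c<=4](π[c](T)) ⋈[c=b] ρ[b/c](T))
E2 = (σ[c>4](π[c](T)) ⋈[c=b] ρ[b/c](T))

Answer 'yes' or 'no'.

E1 row counts bottom-up:
  T → 4
  π[c](T) → 4
  σ[c<=4](π[c](T)) → 4
  T → 4
  ρ[b/c](T) → 4
  (σ[c<=4](π[c](T)) ⋈[c=b] ρ[b/c](T)) → 6
E2 row counts bottom-up:
  T → 4
  π[c](T) → 4
  σ[c>4](π[c](T)) → 0
  T → 4
  ρ[b/c](T) → 4
  (σ[c>4](π[c](T)) ⋈[c=b] ρ[b/c](T)) → 0

E1 result:
c | f | b
2 | 5 | 2
2 | 5 | 2
2 | 9 | 2
2 | 9 | 2
3 | 8 | 3
4 | 2 | 4
E2 result:
c | f | b
(0 rows)
Witness: (2, 5, 2) appears 2× in E1 but 0× in E2.

no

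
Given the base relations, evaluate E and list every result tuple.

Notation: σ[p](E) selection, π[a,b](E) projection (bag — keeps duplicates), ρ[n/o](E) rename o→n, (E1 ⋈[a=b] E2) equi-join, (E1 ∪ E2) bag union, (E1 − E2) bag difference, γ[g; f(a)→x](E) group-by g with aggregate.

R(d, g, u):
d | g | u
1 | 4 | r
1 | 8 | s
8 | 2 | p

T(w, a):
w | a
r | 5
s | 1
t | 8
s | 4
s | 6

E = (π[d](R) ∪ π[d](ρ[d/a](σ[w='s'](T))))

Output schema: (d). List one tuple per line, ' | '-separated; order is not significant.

Row counts bottom-up:
  R → 3
  π[d](R) → 3
  T → 5
  σ[w='s'](T) → 3
  ρ[d/a](σ[w='s'](T)) → 3
  π[d](ρ[d/a](σ[w='s'](T))) → 3
  (π[d](R) ∪ π[d](ρ[d/a](σ[w='s'](T)))) → 6

== RESULT ==
d
1
1
1
4
6
8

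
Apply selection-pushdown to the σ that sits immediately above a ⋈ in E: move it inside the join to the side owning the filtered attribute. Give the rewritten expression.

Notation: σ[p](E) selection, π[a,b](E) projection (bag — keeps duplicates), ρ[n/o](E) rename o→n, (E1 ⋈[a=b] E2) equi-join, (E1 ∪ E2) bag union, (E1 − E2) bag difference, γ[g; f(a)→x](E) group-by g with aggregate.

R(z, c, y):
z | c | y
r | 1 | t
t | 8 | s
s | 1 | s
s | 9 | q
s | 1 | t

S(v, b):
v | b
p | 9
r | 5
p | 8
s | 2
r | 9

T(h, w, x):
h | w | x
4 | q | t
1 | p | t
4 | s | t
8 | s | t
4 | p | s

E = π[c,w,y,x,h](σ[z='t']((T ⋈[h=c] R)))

σ filters on z, owned by the right side.
E' = π[c,w,y,x,h]((T ⋈[h=c] σ[z='t'](R)))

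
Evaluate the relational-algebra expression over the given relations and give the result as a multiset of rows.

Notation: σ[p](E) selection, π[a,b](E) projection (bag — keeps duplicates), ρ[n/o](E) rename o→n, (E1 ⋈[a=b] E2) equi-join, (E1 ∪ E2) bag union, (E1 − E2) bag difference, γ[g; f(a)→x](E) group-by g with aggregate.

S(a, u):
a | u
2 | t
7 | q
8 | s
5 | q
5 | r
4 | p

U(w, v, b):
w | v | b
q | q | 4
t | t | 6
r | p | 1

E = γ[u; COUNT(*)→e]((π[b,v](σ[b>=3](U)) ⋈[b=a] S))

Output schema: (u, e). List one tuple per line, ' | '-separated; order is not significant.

Stepwise |·|:
  U → 3
  σ[b>=3](U) → 2
  π[b,v](σ[b>=3](U)) → 2
  S → 6
  (π[b,v](σ[b>=3](U)) ⋈[b=a] S) → 1
  γ[u; COUNT(*)→e]((π[b,v](σ[b>=3](U)) ⋈[b=a] S)) → 1

== RESULT ==
u | e
p | 1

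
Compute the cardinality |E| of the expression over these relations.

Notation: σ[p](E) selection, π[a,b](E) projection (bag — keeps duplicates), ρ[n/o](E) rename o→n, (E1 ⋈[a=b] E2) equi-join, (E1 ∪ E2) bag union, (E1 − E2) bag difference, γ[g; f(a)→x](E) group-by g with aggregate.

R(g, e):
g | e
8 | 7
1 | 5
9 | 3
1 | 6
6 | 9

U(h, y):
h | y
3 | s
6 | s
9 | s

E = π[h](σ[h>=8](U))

Subexpression sizes:
  U → 3
  σ[h>=8](U) → 1
  π[h](σ[h>=8](U)) → 1

|E| = 1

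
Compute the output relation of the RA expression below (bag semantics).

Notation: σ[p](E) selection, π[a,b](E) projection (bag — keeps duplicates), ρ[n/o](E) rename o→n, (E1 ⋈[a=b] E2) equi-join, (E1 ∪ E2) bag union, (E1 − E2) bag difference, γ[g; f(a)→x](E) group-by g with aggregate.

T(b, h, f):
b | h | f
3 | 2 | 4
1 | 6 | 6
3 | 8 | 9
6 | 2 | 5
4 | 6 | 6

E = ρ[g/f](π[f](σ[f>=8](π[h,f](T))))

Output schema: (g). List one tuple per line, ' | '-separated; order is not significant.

Row counts bottom-up:
  T → 5
  π[h,f](T) → 5
  σ[f>=8](π[h,f](T)) → 1
  π[f](σ[f>=8](π[h,f](T))) → 1
  ρ[g/f](π[f](σ[f>=8](π[h,f](T)))) → 1

== RESULT ==
g
9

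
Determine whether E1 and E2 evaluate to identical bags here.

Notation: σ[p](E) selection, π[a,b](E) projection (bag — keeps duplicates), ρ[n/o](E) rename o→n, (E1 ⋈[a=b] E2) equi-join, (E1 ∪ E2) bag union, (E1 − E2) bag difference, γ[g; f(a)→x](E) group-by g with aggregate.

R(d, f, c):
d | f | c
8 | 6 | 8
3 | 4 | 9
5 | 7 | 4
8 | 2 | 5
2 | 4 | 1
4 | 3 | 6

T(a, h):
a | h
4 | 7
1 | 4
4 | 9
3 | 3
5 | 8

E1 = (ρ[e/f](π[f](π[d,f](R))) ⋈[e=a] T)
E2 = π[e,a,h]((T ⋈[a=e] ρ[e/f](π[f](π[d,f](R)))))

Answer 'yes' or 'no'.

E1 subexpression sizes:
  R → 6
  π[d,f](R) → 6
  π[f](π[d,f](R)) → 6
  ρ[e/f](π[f](π[d,f](R))) → 6
  T → 5
  (ρ[e/f](π[f](π[d,f](R))) ⋈[e=a] T) → 5
E2 subexpression sizes:
  T → 5
  R → 6
  π[d,f](R) → 6
  π[f](π[d,f](R)) → 6
  ρ[e/f](π[f](π[d,f](R))) → 6
  (T ⋈[a=e] ρ[e/f](π[f](π[d,f](R)))) → 5
  π[e,a,h]((T ⋈[a=e] ρ[e/f](π[f](π[d,f](R))))) → 5

E1 and E2 produce the same multiset:
e | a | h
3 | 3 | 3
4 | 4 | 7
4 | 4 | 7
4 | 4 | 9
4 | 4 | 9

yes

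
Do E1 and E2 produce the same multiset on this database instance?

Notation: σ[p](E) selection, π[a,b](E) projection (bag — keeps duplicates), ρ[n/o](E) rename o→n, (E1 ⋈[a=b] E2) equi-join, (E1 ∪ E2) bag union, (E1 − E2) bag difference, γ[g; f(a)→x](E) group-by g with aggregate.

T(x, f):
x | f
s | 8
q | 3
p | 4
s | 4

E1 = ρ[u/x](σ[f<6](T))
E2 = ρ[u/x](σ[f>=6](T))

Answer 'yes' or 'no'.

E1 per-node cardinality:
  T → 4
  σ[f<6](T) → 3
  ρ[u/x](σ[f<6](T)) → 3
E2 per-node cardinality:
  T → 4
  σ[f>=6](T) → 1
  ρ[u/x](σ[f>=6](T)) → 1

E1 result:
u | f
p | 4
q | 3
s | 4
E2 result:
u | f
s | 8
Witness: ('q', 3) appears 1× in E1 but 0× in E2.

no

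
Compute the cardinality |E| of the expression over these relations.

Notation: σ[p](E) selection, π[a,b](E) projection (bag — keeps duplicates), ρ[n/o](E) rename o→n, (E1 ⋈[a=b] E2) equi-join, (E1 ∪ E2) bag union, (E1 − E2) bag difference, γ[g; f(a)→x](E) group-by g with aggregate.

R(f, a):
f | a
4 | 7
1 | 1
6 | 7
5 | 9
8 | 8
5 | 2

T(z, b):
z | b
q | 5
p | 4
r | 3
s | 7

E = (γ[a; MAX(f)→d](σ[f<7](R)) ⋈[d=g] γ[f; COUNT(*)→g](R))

Subexpression sizes:
  R → 6
  σ[f<7](R) → 5
  γ[a; MAX(f)→d](σ[f<7](R)) → 4
  R → 6
  γ[f; COUNT(*)→g](R) → 5
  (γ[a; MAX(f)→d](σ[f<7](R)) ⋈[d=g] γ[f; COUNT(*)→g](R)) → 4

|E| = 4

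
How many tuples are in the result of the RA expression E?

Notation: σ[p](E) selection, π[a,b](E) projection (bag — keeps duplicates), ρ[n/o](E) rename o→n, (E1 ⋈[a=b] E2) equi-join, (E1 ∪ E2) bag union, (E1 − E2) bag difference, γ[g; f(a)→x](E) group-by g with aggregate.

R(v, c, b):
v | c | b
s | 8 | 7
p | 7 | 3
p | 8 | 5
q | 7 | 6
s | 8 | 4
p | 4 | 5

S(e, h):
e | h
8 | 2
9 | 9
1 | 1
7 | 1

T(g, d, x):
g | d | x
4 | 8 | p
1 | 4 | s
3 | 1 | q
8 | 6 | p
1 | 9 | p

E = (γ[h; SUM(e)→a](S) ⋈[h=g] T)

Per-node cardinality:
  S → 4
  γ[h; SUM(e)→a](S) → 3
  T → 5
  (γ[h; SUM(e)→a](S) ⋈[h=g] T) → 2

|E| = 2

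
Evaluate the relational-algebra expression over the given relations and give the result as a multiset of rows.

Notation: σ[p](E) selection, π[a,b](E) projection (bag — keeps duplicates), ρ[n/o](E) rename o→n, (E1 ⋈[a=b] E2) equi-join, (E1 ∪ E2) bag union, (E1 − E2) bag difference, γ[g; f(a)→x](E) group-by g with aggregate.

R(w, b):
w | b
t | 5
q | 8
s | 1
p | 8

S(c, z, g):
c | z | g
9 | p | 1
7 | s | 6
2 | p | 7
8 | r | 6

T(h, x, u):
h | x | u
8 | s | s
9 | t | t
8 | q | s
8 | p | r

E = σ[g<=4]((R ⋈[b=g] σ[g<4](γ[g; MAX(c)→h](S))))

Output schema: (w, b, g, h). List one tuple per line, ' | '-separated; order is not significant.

Stepwise |·|:
  R → 4
  S → 4
  γ[g; MAX(c)→h](S) → 3
  σ[g<4](γ[g; MAX(c)→h](S)) → 1
  (R ⋈[b=g] σ[g<4](γ[g; MAX(c)→h](S))) → 1
  σ[g<=4]((R ⋈[b=g] σ[g<4](γ[g; MAX(c)→h](S)))) → 1

== RESULT ==
w | b | g | h
s | 1 | 1 | 9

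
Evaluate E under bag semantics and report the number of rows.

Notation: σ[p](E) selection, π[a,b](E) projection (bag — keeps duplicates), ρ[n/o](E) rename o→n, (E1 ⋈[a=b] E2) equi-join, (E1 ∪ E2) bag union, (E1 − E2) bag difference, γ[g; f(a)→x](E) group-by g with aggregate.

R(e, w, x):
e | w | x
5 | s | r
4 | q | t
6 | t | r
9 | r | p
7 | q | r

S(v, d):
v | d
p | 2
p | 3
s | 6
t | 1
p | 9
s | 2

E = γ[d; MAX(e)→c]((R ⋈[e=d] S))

Row counts bottom-up:
  R → 5
  S → 6
  (R ⋈[e=d] S) → 2
  γ[d; MAX(e)→c]((R ⋈[e=d] S)) → 2

|E| = 2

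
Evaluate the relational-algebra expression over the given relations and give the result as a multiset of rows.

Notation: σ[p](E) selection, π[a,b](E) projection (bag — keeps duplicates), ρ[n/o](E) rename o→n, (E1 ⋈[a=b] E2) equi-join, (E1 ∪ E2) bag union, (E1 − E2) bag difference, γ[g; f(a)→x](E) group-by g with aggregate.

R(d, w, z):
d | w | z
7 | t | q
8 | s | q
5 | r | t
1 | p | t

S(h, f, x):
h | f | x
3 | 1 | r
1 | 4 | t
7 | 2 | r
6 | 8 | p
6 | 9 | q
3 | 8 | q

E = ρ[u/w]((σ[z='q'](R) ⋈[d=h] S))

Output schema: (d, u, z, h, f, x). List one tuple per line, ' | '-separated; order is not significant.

Subexpression sizes:
  R → 4
  σ[z='q'](R) → 2
  S → 6
  (σ[z='q'](R) ⋈[d=h] S) → 1
  ρ[u/w]((σ[z='q'](R) ⋈[d=h] S)) → 1

== RESULT ==
d | u | z | h | f | x
7 | t | q | 7 | 2 | r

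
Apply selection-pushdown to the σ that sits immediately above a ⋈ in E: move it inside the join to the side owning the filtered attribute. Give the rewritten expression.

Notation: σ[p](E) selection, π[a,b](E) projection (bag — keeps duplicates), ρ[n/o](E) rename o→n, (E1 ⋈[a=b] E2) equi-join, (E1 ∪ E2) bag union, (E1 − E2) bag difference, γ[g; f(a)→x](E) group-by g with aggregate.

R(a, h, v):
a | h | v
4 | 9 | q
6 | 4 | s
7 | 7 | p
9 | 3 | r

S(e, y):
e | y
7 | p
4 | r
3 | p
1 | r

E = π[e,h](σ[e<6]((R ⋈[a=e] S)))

σ filters on e, owned by the right side.
E' = π[e,h]((R ⋈[a=e] σ[e<6](S)))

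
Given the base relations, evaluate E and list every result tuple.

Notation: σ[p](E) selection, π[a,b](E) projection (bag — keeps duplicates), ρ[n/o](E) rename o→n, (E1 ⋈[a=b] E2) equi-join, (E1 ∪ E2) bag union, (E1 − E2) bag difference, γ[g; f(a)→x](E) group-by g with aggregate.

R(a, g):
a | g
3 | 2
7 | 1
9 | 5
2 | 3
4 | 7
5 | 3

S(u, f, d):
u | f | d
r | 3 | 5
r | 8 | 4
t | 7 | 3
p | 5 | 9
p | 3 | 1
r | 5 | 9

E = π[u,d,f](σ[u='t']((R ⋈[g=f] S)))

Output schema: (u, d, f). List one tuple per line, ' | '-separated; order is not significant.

Subexpression sizes:
  R → 6
  S → 6
  (R ⋈[g=f] S) → 7
  σ[u='t']((R ⋈[g=f] S)) → 1
  π[u,d,f](σ[u='t']((R ⋈[g=f] S))) → 1

== RESULT ==
u | d | f
t | 3 | 7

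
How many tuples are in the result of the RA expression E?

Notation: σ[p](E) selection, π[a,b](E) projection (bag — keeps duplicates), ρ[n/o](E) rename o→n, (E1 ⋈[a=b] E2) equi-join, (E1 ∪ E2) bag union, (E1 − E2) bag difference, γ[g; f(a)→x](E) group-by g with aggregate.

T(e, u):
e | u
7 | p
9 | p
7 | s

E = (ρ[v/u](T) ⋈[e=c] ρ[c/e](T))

Row counts bottom-up:
  T → 3
  ρ[v/u](T) → 3
  T → 3
  ρ[c/e](T) → 3
  (ρ[v/u](T) ⋈[e=c] ρ[c/e](T)) → 5

|E| = 5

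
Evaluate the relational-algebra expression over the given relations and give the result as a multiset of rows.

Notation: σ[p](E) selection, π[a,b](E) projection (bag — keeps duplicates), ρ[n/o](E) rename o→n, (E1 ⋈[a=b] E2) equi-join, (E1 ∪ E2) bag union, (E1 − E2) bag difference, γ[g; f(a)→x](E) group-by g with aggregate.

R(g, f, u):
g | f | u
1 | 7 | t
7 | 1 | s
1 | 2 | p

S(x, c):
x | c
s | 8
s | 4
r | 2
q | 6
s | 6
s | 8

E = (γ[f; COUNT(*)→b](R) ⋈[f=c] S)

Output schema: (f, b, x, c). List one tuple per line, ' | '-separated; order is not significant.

Per-node cardinality:
  R → 3
  γ[f; COUNT(*)→b](R) → 3
  S → 6
  (γ[f; COUNT(*)→b](R) ⋈[f=c] S) → 1

== RESULT ==
f | b | x | c
2 | 1 | r | 2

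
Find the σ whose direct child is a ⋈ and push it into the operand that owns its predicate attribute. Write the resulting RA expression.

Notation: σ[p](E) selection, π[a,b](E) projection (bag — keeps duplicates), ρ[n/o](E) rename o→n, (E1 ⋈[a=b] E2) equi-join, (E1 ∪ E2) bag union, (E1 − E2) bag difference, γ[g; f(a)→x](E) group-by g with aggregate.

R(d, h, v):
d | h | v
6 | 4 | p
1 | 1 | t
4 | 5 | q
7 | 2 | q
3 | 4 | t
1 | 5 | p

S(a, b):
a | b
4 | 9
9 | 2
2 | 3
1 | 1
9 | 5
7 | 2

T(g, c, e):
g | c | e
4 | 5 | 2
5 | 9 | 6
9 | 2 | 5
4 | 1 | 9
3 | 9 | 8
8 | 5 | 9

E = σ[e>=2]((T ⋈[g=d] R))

σ filters on e, owned by the left side.
E' = (σ[e>=2](T) ⋈[g=d] R)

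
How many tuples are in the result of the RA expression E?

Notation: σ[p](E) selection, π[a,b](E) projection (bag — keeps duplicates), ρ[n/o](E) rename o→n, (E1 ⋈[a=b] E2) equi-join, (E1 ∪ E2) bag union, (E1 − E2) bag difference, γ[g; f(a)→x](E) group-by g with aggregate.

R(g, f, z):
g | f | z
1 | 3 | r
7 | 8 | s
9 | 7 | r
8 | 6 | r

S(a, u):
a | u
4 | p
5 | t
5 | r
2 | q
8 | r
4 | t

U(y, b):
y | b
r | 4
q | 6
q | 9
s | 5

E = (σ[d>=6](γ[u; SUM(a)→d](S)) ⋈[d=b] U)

Stepwise |·|:
  S → 6
  γ[u; SUM(a)→d](S) → 4
  σ[d>=6](γ[u; SUM(a)→d](S)) → 2
  U → 4
  (σ[d>=6](γ[u; SUM(a)→d](S)) ⋈[d=b] U) → 1

|E| = 1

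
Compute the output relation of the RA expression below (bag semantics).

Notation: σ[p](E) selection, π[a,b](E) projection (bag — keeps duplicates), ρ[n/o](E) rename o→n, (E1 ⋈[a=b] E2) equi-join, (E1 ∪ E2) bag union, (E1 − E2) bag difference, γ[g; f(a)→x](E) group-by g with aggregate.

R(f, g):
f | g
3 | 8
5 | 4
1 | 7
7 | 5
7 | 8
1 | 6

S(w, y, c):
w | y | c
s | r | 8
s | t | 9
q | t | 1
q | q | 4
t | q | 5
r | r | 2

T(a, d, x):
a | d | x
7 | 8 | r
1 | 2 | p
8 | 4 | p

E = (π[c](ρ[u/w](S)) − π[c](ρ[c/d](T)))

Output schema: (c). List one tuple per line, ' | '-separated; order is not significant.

Stepwise |·|:
  S → 6
  ρ[u/w](S) → 6
  π[c](ρ[u/w](S)) → 6
  T → 3
  ρ[c/d](T) → 3
  π[c](ρ[c/d](T)) → 3
  (π[c](ρ[u/w](S)) − π[c](ρ[c/d](T))) → 3

== RESULT ==
c
1
5
9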